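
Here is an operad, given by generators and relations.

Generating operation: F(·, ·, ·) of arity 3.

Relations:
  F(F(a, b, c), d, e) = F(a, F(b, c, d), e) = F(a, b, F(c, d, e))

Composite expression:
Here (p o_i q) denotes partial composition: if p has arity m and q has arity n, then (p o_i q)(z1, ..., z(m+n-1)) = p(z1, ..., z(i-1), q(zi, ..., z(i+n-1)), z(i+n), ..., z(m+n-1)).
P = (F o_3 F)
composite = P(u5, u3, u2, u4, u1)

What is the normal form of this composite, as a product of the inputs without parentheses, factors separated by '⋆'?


u5 ⋆ u3 ⋆ u2 ⋆ u4 ⋆ u1

All parenthesizations of F agree; list the u-inputs left to right.
F(u2, u4, u1) collapses to u2 ⋆ u4 ⋆ u1
F(u5, u3, F(u2, u4, u1)) collapses to u5 ⋆ u3 ⋆ u2 ⋆ u4 ⋆ u1


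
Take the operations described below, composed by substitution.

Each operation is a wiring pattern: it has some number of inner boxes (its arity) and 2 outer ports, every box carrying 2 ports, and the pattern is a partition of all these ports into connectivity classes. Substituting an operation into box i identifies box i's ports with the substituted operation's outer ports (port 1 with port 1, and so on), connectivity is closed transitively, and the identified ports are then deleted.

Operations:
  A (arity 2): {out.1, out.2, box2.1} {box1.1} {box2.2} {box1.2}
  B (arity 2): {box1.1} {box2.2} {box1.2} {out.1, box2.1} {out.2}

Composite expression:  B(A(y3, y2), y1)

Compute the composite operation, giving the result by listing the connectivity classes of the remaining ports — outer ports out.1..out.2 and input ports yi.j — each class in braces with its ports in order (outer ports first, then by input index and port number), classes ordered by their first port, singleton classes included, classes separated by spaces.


{out.1, y1.1} {out.2} {y1.2} {y2.1} {y2.2} {y3.1} {y3.2}

Substituting into B glues patterns; closure does the rest.
stage A: inputs (y3, y2), connectivity {out.1, out.2, y2.1} {y2.2} {y3.1} {y3.2}, out.j its boundary
stage B: inputs (y3, y2, y1), connectivity {out.1, y1.1} {out.2} {y1.2} {y2.1} {y2.2} {y3.1} {y3.2}, out.j its boundary


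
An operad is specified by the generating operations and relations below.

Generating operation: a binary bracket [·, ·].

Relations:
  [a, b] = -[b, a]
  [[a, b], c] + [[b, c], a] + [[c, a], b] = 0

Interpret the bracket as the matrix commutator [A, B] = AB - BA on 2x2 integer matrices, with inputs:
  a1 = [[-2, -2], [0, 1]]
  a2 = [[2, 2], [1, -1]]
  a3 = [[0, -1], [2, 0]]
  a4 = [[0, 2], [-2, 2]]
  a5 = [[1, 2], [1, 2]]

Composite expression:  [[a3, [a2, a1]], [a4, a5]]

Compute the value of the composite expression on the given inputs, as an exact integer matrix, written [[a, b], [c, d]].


[a2, a1] = [[2, 0], [-3, -2]]
[a3, [a2, a1]] = [[3, 4], [8, -3]]
[a4, a5] = [[6, -2], [4, -6]]
[[a3, [a2, a1]], [a4, a5]] = [[32, -60], [72, -32]]

[[32, -60], [72, -32]]


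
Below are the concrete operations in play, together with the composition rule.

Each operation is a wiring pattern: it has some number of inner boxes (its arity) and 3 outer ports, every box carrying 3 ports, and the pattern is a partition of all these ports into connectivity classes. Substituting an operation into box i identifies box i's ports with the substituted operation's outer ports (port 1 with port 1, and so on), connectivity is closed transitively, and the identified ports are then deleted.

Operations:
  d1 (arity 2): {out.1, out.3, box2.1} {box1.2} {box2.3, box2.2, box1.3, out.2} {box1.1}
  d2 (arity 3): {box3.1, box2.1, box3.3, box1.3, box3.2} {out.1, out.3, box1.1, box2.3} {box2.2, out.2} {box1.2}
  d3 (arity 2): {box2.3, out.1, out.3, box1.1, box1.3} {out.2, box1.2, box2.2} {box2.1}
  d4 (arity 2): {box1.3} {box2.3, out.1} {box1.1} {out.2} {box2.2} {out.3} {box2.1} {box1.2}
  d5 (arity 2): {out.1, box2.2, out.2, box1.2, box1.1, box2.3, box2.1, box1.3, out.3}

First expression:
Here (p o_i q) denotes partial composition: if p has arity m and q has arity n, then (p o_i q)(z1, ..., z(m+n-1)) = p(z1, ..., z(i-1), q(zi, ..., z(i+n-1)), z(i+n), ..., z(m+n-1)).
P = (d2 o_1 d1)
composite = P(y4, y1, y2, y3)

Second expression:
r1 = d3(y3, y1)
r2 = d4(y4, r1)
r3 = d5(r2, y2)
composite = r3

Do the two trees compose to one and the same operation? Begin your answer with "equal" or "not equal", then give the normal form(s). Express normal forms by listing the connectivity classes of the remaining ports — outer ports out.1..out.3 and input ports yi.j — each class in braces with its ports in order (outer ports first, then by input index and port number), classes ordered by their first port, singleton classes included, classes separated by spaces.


The first expression reduces to {out.1, out.3, y1.1, y2.1, y2.3, y3.1, y3.2, y3.3} {out.2, y2.2} {y1.2, y1.3, y4.3} {y4.1} {y4.2}
The second expression reduces to {out.1, out.2, out.3, y1.3, y2.1, y2.2, y2.3, y3.1, y3.3} {y1.1} {y1.2, y3.2} {y4.1} {y4.2} {y4.3}
No match — not equal.

not equal; first: {out.1, out.3, y1.1, y2.1, y2.3, y3.1, y3.2, y3.3} {out.2, y2.2} {y1.2, y1.3, y4.3} {y4.1} {y4.2}; second: {out.1, out.2, out.3, y1.3, y2.1, y2.2, y2.3, y3.1, y3.3} {y1.1} {y1.2, y3.2} {y4.1} {y4.2} {y4.3}


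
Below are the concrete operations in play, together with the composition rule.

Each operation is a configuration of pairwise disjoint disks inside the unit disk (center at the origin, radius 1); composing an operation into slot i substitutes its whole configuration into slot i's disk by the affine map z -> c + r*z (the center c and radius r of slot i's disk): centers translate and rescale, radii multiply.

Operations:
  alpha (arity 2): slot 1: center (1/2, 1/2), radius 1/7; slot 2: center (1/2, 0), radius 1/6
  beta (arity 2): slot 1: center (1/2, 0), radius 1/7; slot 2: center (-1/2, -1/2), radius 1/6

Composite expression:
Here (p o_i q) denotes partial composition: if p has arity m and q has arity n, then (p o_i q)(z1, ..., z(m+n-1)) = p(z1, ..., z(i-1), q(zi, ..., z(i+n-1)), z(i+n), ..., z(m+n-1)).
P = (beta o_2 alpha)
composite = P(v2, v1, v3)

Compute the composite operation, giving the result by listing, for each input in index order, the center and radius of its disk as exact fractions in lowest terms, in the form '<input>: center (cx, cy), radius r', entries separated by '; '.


v1: center (-5/12, -5/12), radius 1/42; v2: center (1/2, 0), radius 1/7; v3: center (-5/12, -1/2), radius 1/36


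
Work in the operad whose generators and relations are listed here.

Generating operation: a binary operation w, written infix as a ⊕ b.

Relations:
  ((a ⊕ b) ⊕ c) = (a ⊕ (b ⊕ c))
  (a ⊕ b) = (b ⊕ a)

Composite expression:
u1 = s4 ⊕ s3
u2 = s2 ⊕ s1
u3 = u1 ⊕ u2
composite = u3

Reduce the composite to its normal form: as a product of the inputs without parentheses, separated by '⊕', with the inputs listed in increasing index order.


s1 ⊕ s2 ⊕ s3 ⊕ s4

Any arrangement under w is one operation, so sort the s-inputs.
(s4 ⊕ s3) spells out as s4 ⊕ s3
(s2 ⊕ s1) spells out as s2 ⊕ s1
((s4 ⊕ s3) ⊕ (s2 ⊕ s1)) spells out as s4 ⊕ s3 ⊕ s2 ⊕ s1
reordering the factors by index: s1 ⊕ s2 ⊕ s3 ⊕ s4


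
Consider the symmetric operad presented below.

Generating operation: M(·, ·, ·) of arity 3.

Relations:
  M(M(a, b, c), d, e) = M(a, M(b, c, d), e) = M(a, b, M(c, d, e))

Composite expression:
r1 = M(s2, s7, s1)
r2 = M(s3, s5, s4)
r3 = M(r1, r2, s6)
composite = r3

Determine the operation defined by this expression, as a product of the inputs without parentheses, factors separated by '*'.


s2 * s7 * s1 * s3 * s5 * s4 * s6

All parenthesizations of M agree; list the s-inputs left to right.
M(s2, s7, s1) spells out as s2 * s7 * s1
M(s3, s5, s4) spells out as s3 * s5 * s4
M(M(s2, s7, s1), M(s3, s5, s4), s6) spells out as s2 * s7 * s1 * s3 * s5 * s4 * s6


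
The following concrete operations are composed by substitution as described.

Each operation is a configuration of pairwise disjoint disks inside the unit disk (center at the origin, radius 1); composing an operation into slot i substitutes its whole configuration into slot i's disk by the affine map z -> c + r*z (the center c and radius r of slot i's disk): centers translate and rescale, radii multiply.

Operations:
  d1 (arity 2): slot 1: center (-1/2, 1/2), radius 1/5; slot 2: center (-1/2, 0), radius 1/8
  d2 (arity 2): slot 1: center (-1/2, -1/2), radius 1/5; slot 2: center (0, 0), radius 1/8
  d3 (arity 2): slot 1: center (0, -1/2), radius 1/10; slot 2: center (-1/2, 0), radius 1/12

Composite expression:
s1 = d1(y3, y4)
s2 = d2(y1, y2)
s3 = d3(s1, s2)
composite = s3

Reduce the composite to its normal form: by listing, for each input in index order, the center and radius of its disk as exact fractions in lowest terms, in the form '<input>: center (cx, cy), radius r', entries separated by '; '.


y1: center (-13/24, -1/24), radius 1/60; y2: center (-1/2, 0), radius 1/96; y3: center (-1/20, -9/20), radius 1/50; y4: center (-1/20, -1/2), radius 1/80

Only the slot chain above each y matters under d3; compose those maps.
input y3: applying the 2 nested substitutions gives center (-1/20, -9/20), radius 1/50
input y4: applying the 2 nested substitutions gives center (-1/20, -1/2), radius 1/80
input y1: applying the 2 nested substitutions gives center (-13/24, -1/24), radius 1/60
input y2: applying the 2 nested substitutions gives center (-1/2, 0), radius 1/96


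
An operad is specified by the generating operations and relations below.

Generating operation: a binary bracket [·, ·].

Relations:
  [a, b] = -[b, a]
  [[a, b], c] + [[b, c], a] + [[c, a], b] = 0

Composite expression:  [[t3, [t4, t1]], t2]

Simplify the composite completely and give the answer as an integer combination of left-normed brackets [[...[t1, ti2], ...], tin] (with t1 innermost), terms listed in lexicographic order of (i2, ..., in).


[[[t1, t4], t3], t2]

A multilinear Lie element is pinned by t1-initial words (t1 innermost).
Composite bracket: [[t3, [t4, t1]], t2]
Applying ab - ba throughout gives 8 signed words (2^3 = 8).
Coefficients come from the t1-initial words:
  word t1t4t3t2 has sign +1, contributing +[[[t1, t4], t3], t2]


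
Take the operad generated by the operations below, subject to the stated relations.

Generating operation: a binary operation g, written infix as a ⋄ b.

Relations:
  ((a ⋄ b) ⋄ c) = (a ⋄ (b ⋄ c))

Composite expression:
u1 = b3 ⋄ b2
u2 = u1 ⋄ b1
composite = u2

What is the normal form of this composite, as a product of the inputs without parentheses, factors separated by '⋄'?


Under associativity of g, the answer is the b's in reading order.
(b3 ⋄ b2) linearizes to b3 ⋄ b2
((b3 ⋄ b2) ⋄ b1) linearizes to b3 ⋄ b2 ⋄ b1

b3 ⋄ b2 ⋄ b1


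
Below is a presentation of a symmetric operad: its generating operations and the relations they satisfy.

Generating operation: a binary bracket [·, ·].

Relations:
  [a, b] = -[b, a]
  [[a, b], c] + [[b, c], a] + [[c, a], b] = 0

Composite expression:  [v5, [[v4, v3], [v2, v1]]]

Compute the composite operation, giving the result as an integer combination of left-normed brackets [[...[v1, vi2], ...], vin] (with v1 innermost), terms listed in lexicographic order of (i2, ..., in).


[[[[v1, v2], v3], v4], v5] - [[[[v1, v2], v4], v3], v5]


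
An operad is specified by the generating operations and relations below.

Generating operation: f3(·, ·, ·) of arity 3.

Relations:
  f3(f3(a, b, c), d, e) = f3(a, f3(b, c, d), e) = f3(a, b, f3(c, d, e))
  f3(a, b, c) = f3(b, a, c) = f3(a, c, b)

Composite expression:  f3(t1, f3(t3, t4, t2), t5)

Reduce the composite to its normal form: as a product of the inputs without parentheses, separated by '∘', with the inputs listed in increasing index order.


t1 ∘ t2 ∘ t3 ∘ t4 ∘ t5


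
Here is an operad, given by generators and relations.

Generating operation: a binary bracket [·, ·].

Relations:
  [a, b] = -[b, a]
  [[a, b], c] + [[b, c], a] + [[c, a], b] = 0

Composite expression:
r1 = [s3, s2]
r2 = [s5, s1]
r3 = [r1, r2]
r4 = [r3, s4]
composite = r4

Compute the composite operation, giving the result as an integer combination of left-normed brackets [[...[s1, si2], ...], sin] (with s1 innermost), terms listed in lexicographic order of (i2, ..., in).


Expand each bracket as ab - ba; the s1-initial words give the coefficients.
Composite bracket: [[[s3, s2], [s5, s1]], s4]
Expanding via [a, b] = ab - ba: 16 signed words (2^4 = 16).
Only words starting with s1 matter:
  the word s1s5s2s3s4 carries sign -1 and contributes -[[[[s1, s5], s2], s3], s4]
  the word s1s5s3s2s4 carries sign +1 and contributes +[[[[s1, s5], s3], s2], s4]

-[[[[s1, s5], s2], s3], s4] + [[[[s1, s5], s3], s2], s4]


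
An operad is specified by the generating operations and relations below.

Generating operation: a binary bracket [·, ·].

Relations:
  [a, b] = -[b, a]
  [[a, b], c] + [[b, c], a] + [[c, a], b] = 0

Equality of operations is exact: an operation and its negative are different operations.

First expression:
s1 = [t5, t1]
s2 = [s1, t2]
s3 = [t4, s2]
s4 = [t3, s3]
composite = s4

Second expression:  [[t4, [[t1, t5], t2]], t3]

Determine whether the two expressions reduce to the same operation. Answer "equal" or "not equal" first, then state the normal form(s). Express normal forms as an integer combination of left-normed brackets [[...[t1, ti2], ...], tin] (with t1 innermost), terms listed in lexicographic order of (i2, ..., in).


equal; the common form is -[[[[t1, t5], t2], t4], t3]


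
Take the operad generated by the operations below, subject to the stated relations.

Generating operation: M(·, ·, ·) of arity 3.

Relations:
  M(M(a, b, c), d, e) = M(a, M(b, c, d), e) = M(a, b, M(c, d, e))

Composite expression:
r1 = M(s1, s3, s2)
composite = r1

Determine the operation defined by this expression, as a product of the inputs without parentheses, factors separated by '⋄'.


s1 ⋄ s3 ⋄ s2


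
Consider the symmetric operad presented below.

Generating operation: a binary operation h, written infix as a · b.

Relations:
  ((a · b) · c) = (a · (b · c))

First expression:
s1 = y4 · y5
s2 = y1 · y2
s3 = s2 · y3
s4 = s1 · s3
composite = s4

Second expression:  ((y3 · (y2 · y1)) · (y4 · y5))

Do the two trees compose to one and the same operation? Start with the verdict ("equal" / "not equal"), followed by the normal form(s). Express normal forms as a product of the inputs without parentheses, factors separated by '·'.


not equal — first y4 · y5 · y1 · y2 · y3, second y3 · y2 · y1 · y4 · y5

The first expression reduces to y4 · y5 · y1 · y2 · y3
The second expression reduces to y3 · y2 · y1 · y4 · y5
The forms do not match — not equal.


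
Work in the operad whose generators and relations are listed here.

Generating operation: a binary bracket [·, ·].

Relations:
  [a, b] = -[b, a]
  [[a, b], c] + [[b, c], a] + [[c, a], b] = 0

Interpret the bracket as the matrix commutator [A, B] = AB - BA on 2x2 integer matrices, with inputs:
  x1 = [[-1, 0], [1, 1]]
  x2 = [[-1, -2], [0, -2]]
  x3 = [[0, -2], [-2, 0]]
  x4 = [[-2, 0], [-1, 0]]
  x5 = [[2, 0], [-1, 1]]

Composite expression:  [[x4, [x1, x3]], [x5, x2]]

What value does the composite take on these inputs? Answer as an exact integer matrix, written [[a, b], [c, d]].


[[-16, -48], [56, 16]]

[x1, x3] = [[2, 4], [-4, -2]]
[x4, [x1, x3]] = [[4, -8], [-12, -4]]
[x5, x2] = [[-2, -2], [-1, 2]]
[[x4, [x1, x3]], [x5, x2]] = [[-16, -48], [56, 16]]


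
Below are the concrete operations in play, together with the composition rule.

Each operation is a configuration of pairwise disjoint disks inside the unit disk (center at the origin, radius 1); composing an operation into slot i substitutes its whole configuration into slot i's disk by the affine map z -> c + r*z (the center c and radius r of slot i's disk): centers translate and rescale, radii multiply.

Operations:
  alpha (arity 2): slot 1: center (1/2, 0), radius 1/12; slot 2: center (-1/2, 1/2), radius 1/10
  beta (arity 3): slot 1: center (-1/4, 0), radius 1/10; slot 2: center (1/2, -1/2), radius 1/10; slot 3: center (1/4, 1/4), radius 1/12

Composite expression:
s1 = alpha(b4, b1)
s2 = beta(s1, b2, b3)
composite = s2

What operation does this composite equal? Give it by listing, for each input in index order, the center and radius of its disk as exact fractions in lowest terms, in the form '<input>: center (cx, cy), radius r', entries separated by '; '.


Only the slot chain above each b matters under beta; compose those maps.
b4: after 2 affine steps, its disk has center (-1/5, 0), radius 1/120
b1: after 2 affine steps, its disk has center (-3/10, 1/20), radius 1/100
b2: after 1 affine step, its disk has center (1/2, -1/2), radius 1/10
b3: after 1 affine step, its disk has center (1/4, 1/4), radius 1/12

b1: center (-3/10, 1/20), radius 1/100; b2: center (1/2, -1/2), radius 1/10; b3: center (1/4, 1/4), radius 1/12; b4: center (-1/5, 0), radius 1/120


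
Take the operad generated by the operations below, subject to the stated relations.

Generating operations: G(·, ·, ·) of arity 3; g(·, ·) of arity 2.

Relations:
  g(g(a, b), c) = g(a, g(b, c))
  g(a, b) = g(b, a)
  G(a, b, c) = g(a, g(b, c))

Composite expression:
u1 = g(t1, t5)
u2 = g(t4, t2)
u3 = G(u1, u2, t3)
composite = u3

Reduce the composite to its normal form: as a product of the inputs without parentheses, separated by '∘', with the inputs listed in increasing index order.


t1 ∘ t2 ∘ t3 ∘ t4 ∘ t5

Key point: G commutes, so take the t-inputs in any fixed order.
g(t1, t5) spells out as t1 ∘ t5
g(t4, t2) spells out as t4 ∘ t2
G(g(t1, t5), g(t4, t2), t3) spells out as t1 ∘ t5 ∘ t4 ∘ t2 ∘ t3
commutativity sorts the factors: t1 ∘ t2 ∘ t3 ∘ t4 ∘ t5


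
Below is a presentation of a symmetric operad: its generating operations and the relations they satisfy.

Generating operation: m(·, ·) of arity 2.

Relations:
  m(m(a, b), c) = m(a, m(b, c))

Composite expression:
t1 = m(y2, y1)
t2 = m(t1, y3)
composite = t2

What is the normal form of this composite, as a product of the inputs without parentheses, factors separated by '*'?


y2 * y1 * y3

Every regrouping of m is equal, so read the y-inputs in written order.
m(y2, y1) spells out as y2 * y1
m(m(y2, y1), y3) spells out as y2 * y1 * y3


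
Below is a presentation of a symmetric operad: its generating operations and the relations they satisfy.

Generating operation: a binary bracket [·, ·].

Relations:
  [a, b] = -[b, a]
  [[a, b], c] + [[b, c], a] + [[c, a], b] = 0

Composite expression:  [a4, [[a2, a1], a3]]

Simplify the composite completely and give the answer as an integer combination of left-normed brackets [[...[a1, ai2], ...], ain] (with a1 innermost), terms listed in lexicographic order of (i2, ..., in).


[[[a1, a2], a3], a4]


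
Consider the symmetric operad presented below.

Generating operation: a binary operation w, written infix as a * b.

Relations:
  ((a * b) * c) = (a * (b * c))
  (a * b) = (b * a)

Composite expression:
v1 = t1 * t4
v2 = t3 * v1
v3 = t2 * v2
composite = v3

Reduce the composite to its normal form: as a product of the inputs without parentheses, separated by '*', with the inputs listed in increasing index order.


t1 * t2 * t3 * t4

Reordering under w is free, so list the t-inputs canonically.
(t1 * t4) linearizes to t1 * t4
(t3 * (t1 * t4)) linearizes to t3 * t1 * t4
(t2 * (t3 * (t1 * t4))) linearizes to t2 * t3 * t1 * t4
commutativity sorts the factors: t1 * t2 * t3 * t4


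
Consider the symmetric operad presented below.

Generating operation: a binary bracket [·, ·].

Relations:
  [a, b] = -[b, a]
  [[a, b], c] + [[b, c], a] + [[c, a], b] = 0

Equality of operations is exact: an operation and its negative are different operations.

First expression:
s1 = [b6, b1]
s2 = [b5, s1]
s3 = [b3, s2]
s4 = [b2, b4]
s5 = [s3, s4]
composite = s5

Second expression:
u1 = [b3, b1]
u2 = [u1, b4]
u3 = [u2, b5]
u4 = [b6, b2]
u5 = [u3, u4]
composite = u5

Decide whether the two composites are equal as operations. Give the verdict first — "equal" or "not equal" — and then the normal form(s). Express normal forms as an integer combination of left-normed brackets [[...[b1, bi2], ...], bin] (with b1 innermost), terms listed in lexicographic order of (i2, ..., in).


Reducing the first expression gives -[[[[[b1, b6], b5], b3], b2], b4] + [[[[[b1, b6], b5], b3], b4], b2]
Reducing the second expression gives [[[[[b1, b3], b4], b5], b2], b6] - [[[[[b1, b3], b4], b5], b6], b2]
Different reductions; not equal.

not equal — first -[[[[[b1, b6], b5], b3], b2], b4] + [[[[[b1, b6], b5], b3], b4], b2], second [[[[[b1, b3], b4], b5], b2], b6] - [[[[[b1, b3], b4], b5], b6], b2]


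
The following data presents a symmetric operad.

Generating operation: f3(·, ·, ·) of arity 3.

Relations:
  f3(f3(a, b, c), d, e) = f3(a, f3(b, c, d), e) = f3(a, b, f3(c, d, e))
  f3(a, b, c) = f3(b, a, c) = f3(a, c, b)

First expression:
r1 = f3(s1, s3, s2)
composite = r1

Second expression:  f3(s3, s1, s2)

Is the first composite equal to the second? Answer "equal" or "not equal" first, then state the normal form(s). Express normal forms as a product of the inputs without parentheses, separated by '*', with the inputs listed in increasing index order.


equal; both compose to s1 * s2 * s3

The first expression reduces to s1 * s2 * s3
The second expression reduces to s1 * s2 * s3
Same normal form: equal.


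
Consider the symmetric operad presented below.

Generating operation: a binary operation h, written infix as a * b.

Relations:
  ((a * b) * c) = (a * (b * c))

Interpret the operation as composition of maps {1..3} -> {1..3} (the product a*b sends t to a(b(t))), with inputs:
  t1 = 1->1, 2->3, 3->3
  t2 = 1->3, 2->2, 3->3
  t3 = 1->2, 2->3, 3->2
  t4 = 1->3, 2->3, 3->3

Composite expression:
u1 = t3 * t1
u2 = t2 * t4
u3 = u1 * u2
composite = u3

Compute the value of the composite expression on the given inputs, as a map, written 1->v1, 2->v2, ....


1->2, 2->2, 3->2

(t3 * t1) = 1->2, 2->2, 3->2
(t2 * t4) = 1->3, 2->3, 3->3
((t3 * t1) * (t2 * t4)) = 1->2, 2->2, 3->2


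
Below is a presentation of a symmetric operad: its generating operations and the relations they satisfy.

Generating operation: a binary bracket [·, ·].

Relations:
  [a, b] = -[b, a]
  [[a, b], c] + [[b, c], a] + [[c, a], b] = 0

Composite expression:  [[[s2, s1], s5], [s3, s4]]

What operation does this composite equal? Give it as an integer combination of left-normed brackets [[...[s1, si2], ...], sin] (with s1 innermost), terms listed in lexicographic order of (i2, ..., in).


Expand each bracket as ab - ba; the s1-initial words give the coefficients.
Composite bracket: [[[s2, s1], s5], [s3, s4]]
Applying ab - ba throughout gives 16 signed words (2^4 = 16).
Words beginning with s1 determine it all:
  from s1s2s5s3s4, sign -1: term -[[[[s1, s2], s5], s3], s4]
  from s1s2s5s4s3, sign +1: term +[[[[s1, s2], s5], s4], s3]

-[[[[s1, s2], s5], s3], s4] + [[[[s1, s2], s5], s4], s3]


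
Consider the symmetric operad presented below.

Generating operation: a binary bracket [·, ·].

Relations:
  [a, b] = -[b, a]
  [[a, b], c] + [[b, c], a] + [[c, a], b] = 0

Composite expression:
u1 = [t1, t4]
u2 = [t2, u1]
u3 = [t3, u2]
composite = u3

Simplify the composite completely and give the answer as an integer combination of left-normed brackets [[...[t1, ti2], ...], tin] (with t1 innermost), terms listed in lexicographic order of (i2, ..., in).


Antisymmetry and Jacobi reduce to t1-anchored left-normed brackets.
Composite bracket: [t3, [t2, [t1, t4]]]
Under [a, b] = ab - ba we get 8 signed associative words (2^3 = 8).
The t1-initial words carry the normal form:
  the word t1t4t2t3 carries sign +1 and contributes +[[[t1, t4], t2], t3]

[[[t1, t4], t2], t3]


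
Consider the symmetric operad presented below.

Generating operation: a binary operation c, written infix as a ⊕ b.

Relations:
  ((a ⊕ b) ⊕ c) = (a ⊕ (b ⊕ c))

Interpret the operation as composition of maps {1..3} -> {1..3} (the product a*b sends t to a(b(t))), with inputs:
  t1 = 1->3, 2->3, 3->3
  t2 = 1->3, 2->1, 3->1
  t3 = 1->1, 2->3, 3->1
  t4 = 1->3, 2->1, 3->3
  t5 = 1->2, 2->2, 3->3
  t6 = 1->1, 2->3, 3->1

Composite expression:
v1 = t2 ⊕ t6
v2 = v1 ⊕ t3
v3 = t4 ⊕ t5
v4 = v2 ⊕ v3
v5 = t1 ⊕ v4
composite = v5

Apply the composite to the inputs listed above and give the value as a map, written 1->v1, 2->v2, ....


1->3, 2->3, 3->3

(t2 ⊕ t6) = 1->3, 2->1, 3->3
((t2 ⊕ t6) ⊕ t3) = 1->3, 2->3, 3->3
(t4 ⊕ t5) = 1->1, 2->1, 3->3
(((t2 ⊕ t6) ⊕ t3) ⊕ (t4 ⊕ t5)) = 1->3, 2->3, 3->3
(t1 ⊕ (((t2 ⊕ t6) ⊕ t3) ⊕ (t4 ⊕ t5))) = 1->3, 2->3, 3->3


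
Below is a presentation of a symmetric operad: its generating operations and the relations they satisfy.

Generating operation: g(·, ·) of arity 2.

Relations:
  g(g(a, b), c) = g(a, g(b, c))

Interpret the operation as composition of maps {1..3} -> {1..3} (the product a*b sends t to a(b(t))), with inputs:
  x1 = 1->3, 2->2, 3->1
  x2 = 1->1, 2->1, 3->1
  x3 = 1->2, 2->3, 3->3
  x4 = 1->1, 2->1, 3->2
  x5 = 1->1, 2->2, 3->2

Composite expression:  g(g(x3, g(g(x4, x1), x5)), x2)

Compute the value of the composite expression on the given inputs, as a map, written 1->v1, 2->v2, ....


1->3, 2->3, 3->3


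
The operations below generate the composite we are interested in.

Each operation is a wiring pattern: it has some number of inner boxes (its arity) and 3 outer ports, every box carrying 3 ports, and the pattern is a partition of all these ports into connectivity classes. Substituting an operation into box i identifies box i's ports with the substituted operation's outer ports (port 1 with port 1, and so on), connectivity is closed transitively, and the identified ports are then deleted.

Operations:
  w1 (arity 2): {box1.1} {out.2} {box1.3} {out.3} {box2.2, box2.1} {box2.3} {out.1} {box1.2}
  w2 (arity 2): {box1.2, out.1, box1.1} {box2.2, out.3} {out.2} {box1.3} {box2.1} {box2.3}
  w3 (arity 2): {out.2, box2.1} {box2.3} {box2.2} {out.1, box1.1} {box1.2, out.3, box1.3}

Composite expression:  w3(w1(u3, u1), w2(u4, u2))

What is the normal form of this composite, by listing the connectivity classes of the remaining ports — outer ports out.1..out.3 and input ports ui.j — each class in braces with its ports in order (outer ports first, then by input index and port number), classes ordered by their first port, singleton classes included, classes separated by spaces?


{out.1} {out.2, u4.1, u4.2} {out.3} {u1.1, u1.2} {u1.3} {u2.1} {u2.2} {u2.3} {u3.1} {u3.2} {u3.3} {u4.3}

After gluing at w3, chains via deleted ports link the u-ports.
composing w1 on (u3, u1), with out.j its own outer ports: {out.1} {out.2} {out.3} {u1.1, u1.2} {u1.3} {u3.1} {u3.2} {u3.3}
composing w2 on (u4, u2), with out.j its own outer ports: {out.1, u4.1, u4.2} {out.2} {out.3, u2.2} {u2.1} {u2.3} {u4.3}
composing w3 on (u3, u1, u4, u2), with out.j its own outer ports: {out.1} {out.2, u4.1, u4.2} {out.3} {u1.1, u1.2} {u1.3} {u2.1} {u2.2} {u2.3} {u3.1} {u3.2} {u3.3} {u4.3}


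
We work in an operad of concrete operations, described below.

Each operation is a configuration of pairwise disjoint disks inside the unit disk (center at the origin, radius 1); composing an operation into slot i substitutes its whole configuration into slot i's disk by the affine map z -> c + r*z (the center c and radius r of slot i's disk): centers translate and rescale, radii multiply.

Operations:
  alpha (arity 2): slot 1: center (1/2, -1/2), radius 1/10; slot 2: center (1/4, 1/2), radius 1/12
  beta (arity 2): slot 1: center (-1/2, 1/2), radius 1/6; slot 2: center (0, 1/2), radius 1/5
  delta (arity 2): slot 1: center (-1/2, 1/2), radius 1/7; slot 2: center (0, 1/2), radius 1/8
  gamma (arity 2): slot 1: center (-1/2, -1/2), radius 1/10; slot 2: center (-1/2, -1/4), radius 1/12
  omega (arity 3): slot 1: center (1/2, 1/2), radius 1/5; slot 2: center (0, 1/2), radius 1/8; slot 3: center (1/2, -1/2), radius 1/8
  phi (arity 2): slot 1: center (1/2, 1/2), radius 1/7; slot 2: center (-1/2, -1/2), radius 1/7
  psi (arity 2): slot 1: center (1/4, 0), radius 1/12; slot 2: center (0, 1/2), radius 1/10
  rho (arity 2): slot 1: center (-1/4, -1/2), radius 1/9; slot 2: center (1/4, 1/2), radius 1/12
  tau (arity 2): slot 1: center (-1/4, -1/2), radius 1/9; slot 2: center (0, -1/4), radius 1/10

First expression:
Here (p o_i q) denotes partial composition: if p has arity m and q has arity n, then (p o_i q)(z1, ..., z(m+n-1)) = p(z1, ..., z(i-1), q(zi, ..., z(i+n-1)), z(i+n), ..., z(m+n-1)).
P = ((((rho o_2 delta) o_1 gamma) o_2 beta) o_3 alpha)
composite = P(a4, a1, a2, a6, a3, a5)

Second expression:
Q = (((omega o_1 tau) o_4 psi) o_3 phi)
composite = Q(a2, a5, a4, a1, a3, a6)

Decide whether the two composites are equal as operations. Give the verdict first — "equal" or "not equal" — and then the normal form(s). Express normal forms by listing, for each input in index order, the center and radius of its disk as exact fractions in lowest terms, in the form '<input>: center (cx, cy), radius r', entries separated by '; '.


The first expression reduces to a1: center (-67/216, -113/216), radius 1/648; a2: center (-329/1080, -283/540), radius 1/5400; a3: center (5/24, 13/24), radius 1/84; a4: center (-11/36, -5/9), radius 1/90; a5: center (1/4, 13/24), radius 1/96; a6: center (-659/2160, -47/90), radius 1/6480
The second expression reduces to a1: center (-1/16, 7/16), radius 1/56; a2: center (9/20, 2/5), radius 1/45; a3: center (17/32, -1/2), radius 1/96; a4: center (1/16, 9/16), radius 1/56; a5: center (1/2, 9/20), radius 1/50; a6: center (1/2, -7/16), radius 1/80
Different reductions; not equal.

not equal: they reduce to a1: center (-67/216, -113/216), radius 1/648; a2: center (-329/1080, -283/540), radius 1/5400; a3: center (5/24, 13/24), radius 1/84; a4: center (-11/36, -5/9), radius 1/90; a5: center (1/4, 13/24), radius 1/96; a6: center (-659/2160, -47/90), radius 1/6480 and a1: center (-1/16, 7/16), radius 1/56; a2: center (9/20, 2/5), radius 1/45; a3: center (17/32, -1/2), radius 1/96; a4: center (1/16, 9/16), radius 1/56; a5: center (1/2, 9/20), radius 1/50; a6: center (1/2, -7/16), radius 1/80


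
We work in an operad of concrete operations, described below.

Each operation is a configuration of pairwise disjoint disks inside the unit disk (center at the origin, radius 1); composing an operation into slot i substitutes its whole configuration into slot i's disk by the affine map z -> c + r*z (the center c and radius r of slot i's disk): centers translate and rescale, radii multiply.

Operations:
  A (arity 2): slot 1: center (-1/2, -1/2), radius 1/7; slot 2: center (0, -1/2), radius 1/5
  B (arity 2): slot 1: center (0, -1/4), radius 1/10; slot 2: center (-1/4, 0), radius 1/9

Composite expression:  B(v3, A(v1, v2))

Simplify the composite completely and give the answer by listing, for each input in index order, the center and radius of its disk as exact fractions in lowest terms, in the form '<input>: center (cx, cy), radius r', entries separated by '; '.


v1: center (-11/36, -1/18), radius 1/63; v2: center (-1/4, -1/18), radius 1/45; v3: center (0, -1/4), radius 1/10

Nesting under B composes maps z -> c + r*z down each v-path.
v3: after 1 affine step, its disk has center (0, -1/4), radius 1/10
v1: after 2 affine steps, its disk has center (-11/36, -1/18), radius 1/63
v2: after 2 affine steps, its disk has center (-1/4, -1/18), radius 1/45


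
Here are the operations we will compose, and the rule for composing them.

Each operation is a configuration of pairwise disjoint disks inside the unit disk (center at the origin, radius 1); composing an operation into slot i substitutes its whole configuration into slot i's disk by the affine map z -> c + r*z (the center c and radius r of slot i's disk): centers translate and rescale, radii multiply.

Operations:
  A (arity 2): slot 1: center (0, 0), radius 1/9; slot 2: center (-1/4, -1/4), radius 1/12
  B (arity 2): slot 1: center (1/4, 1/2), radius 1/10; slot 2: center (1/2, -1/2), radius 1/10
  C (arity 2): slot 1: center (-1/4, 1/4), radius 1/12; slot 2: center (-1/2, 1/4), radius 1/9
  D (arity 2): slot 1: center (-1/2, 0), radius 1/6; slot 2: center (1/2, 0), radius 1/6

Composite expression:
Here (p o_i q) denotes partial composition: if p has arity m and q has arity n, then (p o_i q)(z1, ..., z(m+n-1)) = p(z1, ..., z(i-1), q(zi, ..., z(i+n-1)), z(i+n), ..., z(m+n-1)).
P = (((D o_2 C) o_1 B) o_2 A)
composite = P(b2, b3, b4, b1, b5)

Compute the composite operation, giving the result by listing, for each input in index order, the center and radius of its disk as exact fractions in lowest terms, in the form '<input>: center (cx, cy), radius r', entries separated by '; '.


Follow each b-input down from D: c' goes to c + r*c', radius to r*r'.
b2: after 2 affine steps, its disk has center (-11/24, 1/12), radius 1/60
b3: after 3 affine steps, its disk has center (-5/12, -1/12), radius 1/540
b4: after 3 affine steps, its disk has center (-101/240, -7/80), radius 1/720
b1: after 2 affine steps, its disk has center (11/24, 1/24), radius 1/72
b5: after 2 affine steps, its disk has center (5/12, 1/24), radius 1/54

b1: center (11/24, 1/24), radius 1/72; b2: center (-11/24, 1/12), radius 1/60; b3: center (-5/12, -1/12), radius 1/540; b4: center (-101/240, -7/80), radius 1/720; b5: center (5/12, 1/24), radius 1/54


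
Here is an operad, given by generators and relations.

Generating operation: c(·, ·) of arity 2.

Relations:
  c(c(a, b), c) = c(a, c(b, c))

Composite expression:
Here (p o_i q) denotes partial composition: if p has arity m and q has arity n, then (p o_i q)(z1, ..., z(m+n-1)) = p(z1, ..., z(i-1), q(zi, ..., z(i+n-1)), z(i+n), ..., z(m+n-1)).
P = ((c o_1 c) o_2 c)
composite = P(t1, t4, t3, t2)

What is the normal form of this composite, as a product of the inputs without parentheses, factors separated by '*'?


t1 * t4 * t3 * t2

Associativity of c dissolves the nesting; only the t-input order survives.
c(t4, t3) spells out as t4 * t3
c(t1, c(t4, t3)) spells out as t1 * t4 * t3
c(c(t1, c(t4, t3)), t2) spells out as t1 * t4 * t3 * t2


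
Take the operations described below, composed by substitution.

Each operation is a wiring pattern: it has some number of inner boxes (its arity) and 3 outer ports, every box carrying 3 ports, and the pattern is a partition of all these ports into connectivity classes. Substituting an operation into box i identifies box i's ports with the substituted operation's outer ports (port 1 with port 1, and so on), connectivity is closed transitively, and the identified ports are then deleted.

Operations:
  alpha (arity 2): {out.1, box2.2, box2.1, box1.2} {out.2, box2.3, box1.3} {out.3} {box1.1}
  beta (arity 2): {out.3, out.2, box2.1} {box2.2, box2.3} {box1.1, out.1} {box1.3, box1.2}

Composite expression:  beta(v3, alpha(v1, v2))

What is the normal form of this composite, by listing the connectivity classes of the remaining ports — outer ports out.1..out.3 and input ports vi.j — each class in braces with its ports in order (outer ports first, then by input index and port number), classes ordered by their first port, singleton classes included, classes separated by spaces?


{out.1, v3.1} {out.2, out.3, v1.2, v2.1, v2.2} {v1.1} {v1.3, v2.3} {v3.2, v3.3}

Two ports join when wires chain via beta-identified ports.
alpha over (v1, v2) gives {out.1, v1.2, v2.1, v2.2} {out.2, v1.3, v2.3} {out.3} {v1.1}, out.j being that stage's outer ports
beta over (v3, v1, v2) gives {out.1, v3.1} {out.2, out.3, v1.2, v2.1, v2.2} {v1.1} {v1.3, v2.3} {v3.2, v3.3}, out.j being that stage's outer ports


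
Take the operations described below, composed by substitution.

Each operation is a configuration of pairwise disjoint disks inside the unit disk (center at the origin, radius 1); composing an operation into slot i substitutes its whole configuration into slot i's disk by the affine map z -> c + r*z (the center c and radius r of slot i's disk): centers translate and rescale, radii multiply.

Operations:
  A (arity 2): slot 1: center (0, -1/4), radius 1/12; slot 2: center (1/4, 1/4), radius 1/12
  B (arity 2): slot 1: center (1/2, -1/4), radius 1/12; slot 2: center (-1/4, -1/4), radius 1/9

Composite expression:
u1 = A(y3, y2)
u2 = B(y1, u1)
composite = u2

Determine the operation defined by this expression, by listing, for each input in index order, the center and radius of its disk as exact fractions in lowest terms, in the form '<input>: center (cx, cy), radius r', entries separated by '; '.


y1: center (1/2, -1/4), radius 1/12; y2: center (-2/9, -2/9), radius 1/108; y3: center (-1/4, -5/18), radius 1/108

Below B, radii multiply path by path; the y-disk centers shift.
y1 passes through 1 substitution, ending at center (1/2, -1/4), radius 1/12
y3 passes through 2 substitutions, ending at center (-1/4, -5/18), radius 1/108
y2 passes through 2 substitutions, ending at center (-2/9, -2/9), radius 1/108


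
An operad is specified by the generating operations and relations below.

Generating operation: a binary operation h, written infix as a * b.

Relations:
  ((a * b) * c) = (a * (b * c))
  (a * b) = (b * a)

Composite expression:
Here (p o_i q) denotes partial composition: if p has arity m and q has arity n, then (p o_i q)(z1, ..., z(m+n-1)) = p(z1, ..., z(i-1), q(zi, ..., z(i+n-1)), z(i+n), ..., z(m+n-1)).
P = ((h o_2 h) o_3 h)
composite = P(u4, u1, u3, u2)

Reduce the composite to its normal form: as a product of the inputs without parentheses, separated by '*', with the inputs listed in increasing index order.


u1 * u2 * u3 * u4

Any arrangement under h is one operation, so sort the u-inputs.
(u3 * u2) collapses to u3 * u2
(u1 * (u3 * u2)) collapses to u1 * u3 * u2
(u4 * (u1 * (u3 * u2))) collapses to u4 * u1 * u3 * u2
commutativity sorts the factors: u1 * u2 * u3 * u4


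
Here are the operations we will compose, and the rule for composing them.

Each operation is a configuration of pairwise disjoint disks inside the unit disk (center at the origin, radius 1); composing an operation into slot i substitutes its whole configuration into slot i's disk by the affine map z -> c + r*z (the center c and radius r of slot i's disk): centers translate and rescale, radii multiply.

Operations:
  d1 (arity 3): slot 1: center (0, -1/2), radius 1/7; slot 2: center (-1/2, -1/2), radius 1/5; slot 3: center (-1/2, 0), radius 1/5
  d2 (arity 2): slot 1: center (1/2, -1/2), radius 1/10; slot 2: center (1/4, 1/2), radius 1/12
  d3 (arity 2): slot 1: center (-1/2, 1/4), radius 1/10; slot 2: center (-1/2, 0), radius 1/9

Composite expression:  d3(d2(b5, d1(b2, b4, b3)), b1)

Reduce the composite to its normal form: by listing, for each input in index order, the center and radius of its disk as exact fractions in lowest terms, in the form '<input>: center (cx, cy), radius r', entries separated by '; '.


b1: center (-1/2, 0), radius 1/9; b2: center (-19/40, 71/240), radius 1/840; b3: center (-23/48, 3/10), radius 1/600; b4: center (-23/48, 71/240), radius 1/600; b5: center (-9/20, 1/5), radius 1/100

Affine substitution under d3: radii multiply and b-centers shift.
b5 passes through 2 substitutions, ending at center (-9/20, 1/5), radius 1/100
b2 passes through 3 substitutions, ending at center (-19/40, 71/240), radius 1/840
b4 passes through 3 substitutions, ending at center (-23/48, 71/240), radius 1/600
b3 passes through 3 substitutions, ending at center (-23/48, 3/10), radius 1/600
b1 passes through 1 substitution, ending at center (-1/2, 0), radius 1/9


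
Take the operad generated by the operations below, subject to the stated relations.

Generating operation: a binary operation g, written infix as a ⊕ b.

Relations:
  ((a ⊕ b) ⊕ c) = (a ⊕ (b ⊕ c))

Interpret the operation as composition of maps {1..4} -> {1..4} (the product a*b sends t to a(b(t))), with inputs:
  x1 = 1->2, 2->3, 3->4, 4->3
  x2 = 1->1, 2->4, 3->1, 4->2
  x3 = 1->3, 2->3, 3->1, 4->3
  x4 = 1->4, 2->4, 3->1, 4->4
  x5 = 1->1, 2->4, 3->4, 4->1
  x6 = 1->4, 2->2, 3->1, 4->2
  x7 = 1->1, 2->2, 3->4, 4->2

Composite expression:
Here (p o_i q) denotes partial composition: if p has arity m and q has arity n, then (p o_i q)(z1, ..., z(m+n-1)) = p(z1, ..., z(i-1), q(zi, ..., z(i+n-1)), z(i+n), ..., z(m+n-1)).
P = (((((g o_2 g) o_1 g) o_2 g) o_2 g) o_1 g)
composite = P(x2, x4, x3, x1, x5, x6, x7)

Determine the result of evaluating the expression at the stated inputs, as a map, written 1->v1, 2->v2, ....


1->1, 2->2, 3->2, 4->2

(x2 ⊕ x4) = 1->2, 2->2, 3->1, 4->2
(x3 ⊕ x1) = 1->3, 2->1, 3->3, 4->1
((x3 ⊕ x1) ⊕ x5) = 1->3, 2->1, 3->1, 4->3
((x2 ⊕ x4) ⊕ ((x3 ⊕ x1) ⊕ x5)) = 1->1, 2->2, 3->2, 4->1
(x6 ⊕ x7) = 1->4, 2->2, 3->2, 4->2
(((x2 ⊕ x4) ⊕ ((x3 ⊕ x1) ⊕ x5)) ⊕ (x6 ⊕ x7)) = 1->1, 2->2, 3->2, 4->2
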